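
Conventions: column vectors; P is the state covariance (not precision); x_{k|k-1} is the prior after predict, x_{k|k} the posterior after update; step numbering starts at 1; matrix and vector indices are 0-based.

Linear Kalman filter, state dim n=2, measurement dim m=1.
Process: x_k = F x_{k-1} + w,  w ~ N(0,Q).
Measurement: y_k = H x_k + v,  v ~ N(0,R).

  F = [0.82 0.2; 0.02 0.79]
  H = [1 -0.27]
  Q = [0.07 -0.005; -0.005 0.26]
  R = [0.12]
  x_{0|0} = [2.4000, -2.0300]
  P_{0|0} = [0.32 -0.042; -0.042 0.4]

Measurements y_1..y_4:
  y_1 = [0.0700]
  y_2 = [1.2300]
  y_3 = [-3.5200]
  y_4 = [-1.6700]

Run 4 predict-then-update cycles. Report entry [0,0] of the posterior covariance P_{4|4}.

step 1: x^-=[1.5620, -1.5557]  P^-=[0.2874 0.0361; 0.0361 0.5084]  S=[0.4250]  K=[0.6533; -0.2381]  nu=[-1.9120]  x^+=[0.3128, -1.1004]  P^+=[0.1060 0.1022; 0.1022 0.4843]
step 2: x^-=[0.0364, -0.8630]  P^-=[0.1942 0.1399; 0.1399 0.5655]  S=[0.2799]  K=[0.5588; -0.0458]  nu=[0.9606]  x^+=[0.5732, -0.9070]  P^+=[0.1068 0.1470; 0.1470 0.5650]
step 3: x^-=[0.2886, -0.7051]  P^-=[0.2126 0.1819; 0.1819 0.6173]  S=[0.2794]  K=[0.5852; 0.0544]  nu=[-3.9990]  x^+=[-2.0516, -0.9225]  P^+=[0.1169 0.1730; 0.1730 0.6165]
step 4: x^-=[-1.8668, -0.7698]  P^-=[0.2300 0.2071; 0.2071 0.6502]  S=[0.2856]  K=[0.6096; 0.1103]  nu=[-0.0110]  x^+=[-1.8735, -0.7710]  P^+=[0.1239 0.1879; 0.1879 0.6468]

P_post[0,0] = 0.1239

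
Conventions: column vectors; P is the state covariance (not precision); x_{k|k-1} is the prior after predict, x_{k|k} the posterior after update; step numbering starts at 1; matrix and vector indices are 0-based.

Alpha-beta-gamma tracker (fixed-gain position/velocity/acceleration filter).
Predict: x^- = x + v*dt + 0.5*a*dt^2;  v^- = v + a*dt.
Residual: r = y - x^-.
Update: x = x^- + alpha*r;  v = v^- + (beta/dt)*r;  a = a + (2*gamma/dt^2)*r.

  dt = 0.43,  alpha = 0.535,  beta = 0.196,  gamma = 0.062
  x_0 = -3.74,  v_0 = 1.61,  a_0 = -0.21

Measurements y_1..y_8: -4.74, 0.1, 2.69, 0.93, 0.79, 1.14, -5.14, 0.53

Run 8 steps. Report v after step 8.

step 1: x_pred=-3.0671  r=-1.6729  x^+=-3.9621  v^+=0.7572  a^+=-1.3319
step 2: x_pred=-3.7597  r=3.8597  x^+=-1.6947  v^+=1.9437  a^+=1.2565
step 3: x_pred=-0.7428  r=3.4328  x^+=1.0938  v^+=4.0488  a^+=3.5586
step 4: x_pred=3.1637  r=-2.2337  x^+=1.9687  v^+=4.5608  a^+=2.0606
step 5: x_pred=4.1203  r=-3.3303  x^+=2.3386  v^+=3.9289  a^+=-0.1728
step 6: x_pred=4.0120  r=-2.8720  x^+=2.4755  v^+=2.5454  a^+=-2.0989
step 7: x_pred=3.3760  r=-8.5160  x^+=-1.1801  v^+=-2.2388  a^+=-7.8100
step 8: x_pred=-2.8648  r=3.3948  x^+=-1.0486  v^+=-4.0497  a^+=-5.5333

v_post = -4.0497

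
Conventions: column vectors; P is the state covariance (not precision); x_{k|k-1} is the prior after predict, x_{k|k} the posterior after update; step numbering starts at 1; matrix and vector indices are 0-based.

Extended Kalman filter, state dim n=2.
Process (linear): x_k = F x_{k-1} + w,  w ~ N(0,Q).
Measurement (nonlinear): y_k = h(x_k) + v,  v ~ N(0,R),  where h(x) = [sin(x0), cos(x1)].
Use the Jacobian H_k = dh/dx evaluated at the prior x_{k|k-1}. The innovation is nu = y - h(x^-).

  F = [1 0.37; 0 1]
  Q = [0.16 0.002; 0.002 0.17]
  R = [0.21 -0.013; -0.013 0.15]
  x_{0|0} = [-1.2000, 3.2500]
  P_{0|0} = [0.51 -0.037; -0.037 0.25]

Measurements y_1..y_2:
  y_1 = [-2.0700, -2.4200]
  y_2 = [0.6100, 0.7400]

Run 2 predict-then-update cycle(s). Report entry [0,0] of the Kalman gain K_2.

step 1: x^-=[0.0025, 3.2500]  P^-=[0.6768 0.0575; 0.0575 0.4200]  H_jac=[1.0000 0.0000; 0.0000 0.1082]  S=[0.8868 -0.0068; -0.0068 0.1549]  K=[0.7638 0.0736; 0.0671 0.2963]  nu=[-2.0725, -1.4259]  x^+=[-1.6853, 2.6885]  P^+=[0.1594 0.0102; 0.0102 0.4027]
step 2: x^-=[-0.6906, 2.6885]  P^-=[0.3821 0.1612; 0.1612 0.5727]  H_jac=[0.7709 0.0000; 0.0000 -0.4378]  S=[0.4371 -0.0674; -0.0674 0.2597]  K=[0.6584 -0.1009; 0.1412 -0.9285]  nu=[1.2470, 1.6391]  x^+=[-0.0349, 1.3426]  P^+=[0.1811 0.0541; 0.0541 0.3224]

K[0,0] = 0.6584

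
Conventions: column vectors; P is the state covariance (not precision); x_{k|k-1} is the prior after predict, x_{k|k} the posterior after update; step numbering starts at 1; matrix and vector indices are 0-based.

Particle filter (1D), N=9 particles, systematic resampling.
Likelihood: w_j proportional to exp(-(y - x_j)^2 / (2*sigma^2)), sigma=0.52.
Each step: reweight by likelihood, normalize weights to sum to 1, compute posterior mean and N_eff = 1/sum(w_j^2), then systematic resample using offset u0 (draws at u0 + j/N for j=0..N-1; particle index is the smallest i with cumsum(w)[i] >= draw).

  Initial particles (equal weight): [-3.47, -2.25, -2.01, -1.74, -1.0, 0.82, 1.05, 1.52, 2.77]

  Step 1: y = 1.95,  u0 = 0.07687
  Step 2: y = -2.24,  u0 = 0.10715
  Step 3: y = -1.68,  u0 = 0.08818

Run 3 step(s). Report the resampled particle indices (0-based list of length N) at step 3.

resampled_idx = [0, 1, 2, 3, 4, 5, 6, 6, 7]

step 1: w=[0.0000, 0.0000, 0.0000, 0.0000, 0.0000, 0.0716, 0.1698, 0.5395, 0.2190]  mean=1.6638  Neff=2.6808  idx=[6, 6, 7, 7, 7, 7, 7, 8, 8]
step 2: w=[0.4973, 0.4973, 0.0011, 0.0011, 0.0011, 0.0011, 0.0011, 0.0000, 0.0000]  mean=1.0526  Neff=2.0219  idx=[0, 0, 0, 0, 1, 1, 1, 1, 3]
step 3: w=[0.1249, 0.1249, 0.1249, 0.1249, 0.1249, 0.1249, 0.1249, 0.1249, 0.0007]  mean=1.0503  Neff=8.0115  idx=[0, 1, 2, 3, 4, 5, 6, 6, 7]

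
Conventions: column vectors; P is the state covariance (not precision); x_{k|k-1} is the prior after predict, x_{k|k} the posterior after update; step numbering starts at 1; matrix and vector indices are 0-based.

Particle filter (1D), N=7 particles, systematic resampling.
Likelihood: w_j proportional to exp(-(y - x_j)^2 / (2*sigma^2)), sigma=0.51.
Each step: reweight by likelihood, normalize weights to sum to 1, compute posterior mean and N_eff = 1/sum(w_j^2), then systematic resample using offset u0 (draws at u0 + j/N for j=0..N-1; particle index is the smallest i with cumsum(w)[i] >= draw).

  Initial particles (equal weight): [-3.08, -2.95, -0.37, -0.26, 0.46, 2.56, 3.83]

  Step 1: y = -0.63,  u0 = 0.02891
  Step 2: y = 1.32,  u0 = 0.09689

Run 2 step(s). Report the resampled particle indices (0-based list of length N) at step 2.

resampled_idx = [0, 2, 3, 4, 5, 6, 6]

step 1: w=[0.0000, 0.0000, 0.5022, 0.4395, 0.0583, 0.0000, 0.0000]  mean=-0.2734  Neff=2.2283  idx=[2, 2, 2, 2, 3, 3, 3]
step 2: w=[0.1001, 0.1001, 0.1001, 0.1001, 0.1999, 0.1999, 0.1999]  mean=-0.3040  Neff=6.2532  idx=[0, 2, 3, 4, 5, 6, 6]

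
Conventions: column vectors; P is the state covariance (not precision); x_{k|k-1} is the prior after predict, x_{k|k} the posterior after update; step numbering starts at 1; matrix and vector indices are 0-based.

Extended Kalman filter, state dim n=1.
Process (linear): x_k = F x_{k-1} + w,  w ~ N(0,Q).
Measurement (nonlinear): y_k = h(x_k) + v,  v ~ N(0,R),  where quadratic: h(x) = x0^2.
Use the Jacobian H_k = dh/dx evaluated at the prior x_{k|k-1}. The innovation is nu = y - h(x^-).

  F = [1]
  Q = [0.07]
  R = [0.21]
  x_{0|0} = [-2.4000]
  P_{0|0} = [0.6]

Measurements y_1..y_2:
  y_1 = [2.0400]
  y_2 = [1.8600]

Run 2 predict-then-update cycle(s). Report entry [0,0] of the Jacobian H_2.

H_jac[0,0] = -3.2708

step 1: x^-=[-2.4000]  P^-=[0.6700]  H_jac=[-4.8000]  S=[15.6468]  K=[-0.2055]  nu=[-3.7200]  x^+=[-1.6354]  P^+=[0.0090]
step 2: x^-=[-1.6354]  P^-=[0.0790]  H_jac=[-3.2708]  S=[1.0551]  K=[-0.2449]  nu=[-0.8145]  x^+=[-1.4359]  P^+=[0.0157]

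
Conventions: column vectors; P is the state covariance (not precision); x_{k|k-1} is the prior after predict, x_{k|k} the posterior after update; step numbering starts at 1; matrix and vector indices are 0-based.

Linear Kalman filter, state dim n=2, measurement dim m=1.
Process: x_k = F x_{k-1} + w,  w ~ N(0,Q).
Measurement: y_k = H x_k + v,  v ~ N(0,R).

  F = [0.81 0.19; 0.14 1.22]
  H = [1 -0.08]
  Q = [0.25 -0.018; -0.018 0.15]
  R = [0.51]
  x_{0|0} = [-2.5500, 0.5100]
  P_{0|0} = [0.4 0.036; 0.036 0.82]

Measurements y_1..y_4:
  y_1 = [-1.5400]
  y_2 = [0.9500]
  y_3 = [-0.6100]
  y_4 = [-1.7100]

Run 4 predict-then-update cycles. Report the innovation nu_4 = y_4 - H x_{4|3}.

innov = [-1.5718]

step 1: x^-=[-1.9686, 0.2652]  P^-=[0.5531 0.2540; 0.2540 1.3906]  S=[1.0314]  K=[0.5166; 0.1384]  nu=[0.4498]  x^+=[-1.7362, 0.3274]  P^+=[0.2779 0.1802; 0.1802 1.3709]
step 2: x^-=[-1.3441, 0.1564]  P^-=[0.5373 0.5142; 0.5142 2.2574]  S=[0.9795]  K=[0.5066; 0.3406]  nu=[2.3066]  x^+=[-0.1757, 0.9420]  P^+=[0.2860 0.3452; 0.3452 2.1438]
step 3: x^-=[0.0367, 1.1247]  P^-=[0.6213 0.8617; 0.8617 3.4644]  S=[1.0156]  K=[0.5439; 0.5756]  nu=[-0.5567]  x^+=[-0.2661, 0.8043]  P^+=[0.3209 0.5438; 0.5438 3.1279]
step 4: x^-=[-0.0627, 0.9439]  P^-=[0.7408 1.2953; 1.2953 4.9977]  S=[1.0756]  K=[0.5924; 0.8325]  nu=[-1.5718]  x^+=[-0.9939, -0.3646]  P^+=[0.3633 0.7648; 0.7648 4.2522]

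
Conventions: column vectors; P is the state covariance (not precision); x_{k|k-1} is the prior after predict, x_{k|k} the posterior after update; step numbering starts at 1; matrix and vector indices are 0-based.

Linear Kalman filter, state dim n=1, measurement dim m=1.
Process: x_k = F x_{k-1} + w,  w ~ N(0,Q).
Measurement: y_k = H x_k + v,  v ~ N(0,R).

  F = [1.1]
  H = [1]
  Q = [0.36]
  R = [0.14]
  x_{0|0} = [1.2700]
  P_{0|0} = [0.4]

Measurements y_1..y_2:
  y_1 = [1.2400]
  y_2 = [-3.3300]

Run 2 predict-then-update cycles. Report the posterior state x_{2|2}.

x_post = [-2.3063]

step 1: x^-=[1.3970]  P^-=[0.8440]  S=[0.9840]  K=[0.8577]  nu=[-0.1570]  x^+=[1.2623]  P^+=[0.1201]
step 2: x^-=[1.3886]  P^-=[0.5053]  S=[0.6453]  K=[0.7830]  nu=[-4.7186]  x^+=[-2.3063]  P^+=[0.1096]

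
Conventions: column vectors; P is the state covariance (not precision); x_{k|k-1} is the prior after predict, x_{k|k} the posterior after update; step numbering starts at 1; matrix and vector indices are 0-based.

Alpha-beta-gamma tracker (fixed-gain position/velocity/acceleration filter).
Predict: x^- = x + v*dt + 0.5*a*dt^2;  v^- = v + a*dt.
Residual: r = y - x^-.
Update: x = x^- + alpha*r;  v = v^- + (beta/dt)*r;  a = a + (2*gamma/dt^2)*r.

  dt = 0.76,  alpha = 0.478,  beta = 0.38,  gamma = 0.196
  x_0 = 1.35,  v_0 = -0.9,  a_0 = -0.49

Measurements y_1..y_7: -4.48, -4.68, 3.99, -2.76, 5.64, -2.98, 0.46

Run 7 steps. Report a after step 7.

step 1: x_pred=0.5245  r=-5.0045  x^+=-1.8677  v^+=-3.7746  a^+=-3.8864
step 2: x_pred=-5.8588  r=1.1788  x^+=-5.2953  v^+=-6.1389  a^+=-3.0864
step 3: x_pred=-10.8523  r=14.8423  x^+=-3.7577  v^+=-1.0635  a^+=6.9866
step 4: x_pred=-2.5481  r=-0.2119  x^+=-2.6494  v^+=4.1404  a^+=6.8428
step 5: x_pred=2.4735  r=3.1665  x^+=3.9871  v^+=10.9242  a^+=8.9918
step 6: x_pred=14.8863  r=-17.8663  x^+=6.3462  v^+=8.8248  a^+=-3.1335
step 7: x_pred=12.1481  r=-11.6881  x^+=6.5612  v^+=0.5993  a^+=-11.0659

a_post = -11.0659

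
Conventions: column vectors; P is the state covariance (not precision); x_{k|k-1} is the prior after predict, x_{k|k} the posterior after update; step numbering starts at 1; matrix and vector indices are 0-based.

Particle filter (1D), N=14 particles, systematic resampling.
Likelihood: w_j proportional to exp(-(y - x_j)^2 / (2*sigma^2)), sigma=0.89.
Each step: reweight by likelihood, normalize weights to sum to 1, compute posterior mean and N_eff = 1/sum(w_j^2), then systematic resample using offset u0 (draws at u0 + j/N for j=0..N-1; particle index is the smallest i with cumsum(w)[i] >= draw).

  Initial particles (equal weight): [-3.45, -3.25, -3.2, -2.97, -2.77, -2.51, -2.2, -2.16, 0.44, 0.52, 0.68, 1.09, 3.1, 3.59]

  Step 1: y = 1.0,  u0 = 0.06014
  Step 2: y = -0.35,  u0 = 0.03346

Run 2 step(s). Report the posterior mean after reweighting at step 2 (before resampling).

post_mean = 0.6133

step 1: w=[0.0000, 0.0000, 0.0000, 0.0000, 0.0000, 0.0001, 0.0004, 0.0005, 0.2219, 0.2338, 0.2535, 0.2691, 0.0167, 0.0039]  mean=0.7483  Neff=4.1517  idx=[8, 8, 8, 9, 9, 9, 10, 10, 10, 10, 11, 11, 11, 12]
step 2: w=[0.1000, 0.1000, 0.1000, 0.0920, 0.0920, 0.0920, 0.0759, 0.0759, 0.0759, 0.0759, 0.0401, 0.0401, 0.0401, 0.0001]  mean=0.6133  Neff=12.0088  idx=[0, 1, 1, 2, 3, 3, 4, 5, 6, 7, 8, 9, 10, 12]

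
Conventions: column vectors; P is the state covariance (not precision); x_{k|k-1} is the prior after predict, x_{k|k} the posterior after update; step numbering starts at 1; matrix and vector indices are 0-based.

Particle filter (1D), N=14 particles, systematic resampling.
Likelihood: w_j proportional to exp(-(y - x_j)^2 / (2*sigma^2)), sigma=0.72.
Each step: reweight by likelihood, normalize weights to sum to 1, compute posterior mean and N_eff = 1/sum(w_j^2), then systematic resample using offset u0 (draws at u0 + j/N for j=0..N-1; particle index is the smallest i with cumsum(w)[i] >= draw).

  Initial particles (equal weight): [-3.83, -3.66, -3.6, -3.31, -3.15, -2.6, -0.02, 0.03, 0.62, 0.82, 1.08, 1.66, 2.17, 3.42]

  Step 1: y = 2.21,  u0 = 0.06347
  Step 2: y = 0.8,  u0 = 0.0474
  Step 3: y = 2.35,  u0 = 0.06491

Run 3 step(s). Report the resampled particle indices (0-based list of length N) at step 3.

step 1: w=[0.0000, 0.0000, 0.0000, 0.0000, 0.0000, 0.0000, 0.0032, 0.0040, 0.0343, 0.0610, 0.1148, 0.2939, 0.3928, 0.0958]  mean=1.8634  Neff=3.7318  idx=[9, 10, 10, 11, 11, 11, 11, 12, 12, 12, 12, 12, 13, 13]
step 2: w=[0.1774, 0.1645, 0.1645, 0.0870, 0.0870, 0.0870, 0.0870, 0.0290, 0.0290, 0.0290, 0.0290, 0.0290, 0.0002, 0.0002]  mean=1.3950  Neff=8.3271  idx=[0, 0, 1, 1, 1, 2, 2, 3, 4, 5, 5, 6, 8, 11]
step 3: w=[0.0164, 0.0164, 0.0332, 0.0332, 0.0332, 0.0332, 0.0332, 0.0993, 0.0993, 0.0993, 0.0993, 0.0993, 0.1524, 0.1524]  mean=1.6916  Neff=9.8254  idx=[2, 5, 7, 7, 8, 9, 9, 10, 11, 12, 12, 13, 13, 13]

resampled_idx = [2, 5, 7, 7, 8, 9, 9, 10, 11, 12, 12, 13, 13, 13]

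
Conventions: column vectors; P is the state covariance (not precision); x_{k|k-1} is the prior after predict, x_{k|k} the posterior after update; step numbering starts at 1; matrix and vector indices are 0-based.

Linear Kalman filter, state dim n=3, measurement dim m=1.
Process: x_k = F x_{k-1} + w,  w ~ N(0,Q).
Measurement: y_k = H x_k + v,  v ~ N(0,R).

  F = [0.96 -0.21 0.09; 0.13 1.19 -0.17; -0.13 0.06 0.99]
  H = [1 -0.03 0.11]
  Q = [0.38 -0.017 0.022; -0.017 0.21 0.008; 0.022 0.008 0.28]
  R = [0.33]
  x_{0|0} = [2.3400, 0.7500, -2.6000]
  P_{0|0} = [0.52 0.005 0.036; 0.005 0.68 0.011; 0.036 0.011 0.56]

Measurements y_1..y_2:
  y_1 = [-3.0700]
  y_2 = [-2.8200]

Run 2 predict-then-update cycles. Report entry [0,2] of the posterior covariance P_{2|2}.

P_post[0,2] = -0.0819

step 1: x^-=[1.8549, 1.6387, -2.8332]  P^-=[0.8975 -0.1289 0.0304; -0.1289 1.1934 -0.0289; 0.0304 -0.0289 0.8321]  S=[1.2533]  K=[0.7219; -0.1340; 0.0980]  nu=[-4.5641]  x^+=[-1.4399, 2.2501, -3.2805]  P^+=[0.2444 -0.0077 -0.0582; -0.0077 1.1709 -0.0125; -0.0582 -0.0125 0.8200]
step 2: x^-=[-2.1501, 3.0481, -2.9255]  P^-=[0.6570 -0.2932 -0.0030; -0.2932 1.9012 -0.0728; -0.0030 -0.0728 1.1057]  S=[1.0195]  K=[0.6527; -0.3514; 0.1185]  nu=[-0.2567]  x^+=[-2.3176, 3.1383, -2.9559]  P^+=[0.2226 -0.0594 -0.0819; -0.0594 1.7753 -0.0303; -0.0819 -0.0303 1.0914]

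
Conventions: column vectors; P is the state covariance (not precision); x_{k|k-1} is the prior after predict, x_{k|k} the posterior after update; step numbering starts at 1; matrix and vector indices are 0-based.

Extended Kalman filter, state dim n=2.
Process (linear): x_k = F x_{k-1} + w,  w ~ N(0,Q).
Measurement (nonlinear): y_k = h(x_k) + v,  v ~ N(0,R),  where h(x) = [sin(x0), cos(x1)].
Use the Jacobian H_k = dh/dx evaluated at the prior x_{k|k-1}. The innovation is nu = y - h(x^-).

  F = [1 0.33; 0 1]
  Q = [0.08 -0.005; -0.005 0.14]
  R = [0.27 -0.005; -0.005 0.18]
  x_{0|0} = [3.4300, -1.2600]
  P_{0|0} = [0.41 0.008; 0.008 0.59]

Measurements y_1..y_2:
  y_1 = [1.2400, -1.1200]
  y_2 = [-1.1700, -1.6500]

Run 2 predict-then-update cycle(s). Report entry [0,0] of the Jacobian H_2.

step 1: x^-=[3.0142, -1.2600]  P^-=[0.5595 0.1977; 0.1977 0.7300]  H_jac=[-0.9919 0.0000; 0.0000 0.9521]  S=[0.8205 -0.1917; -0.1917 0.8417]  K=[-0.6592 0.0735; -0.0487 0.8146]  nu=[1.1130, -1.4258]  x^+=[2.1757, -2.4757]  P^+=[0.1798 0.0174; 0.0174 0.1543]
step 2: x^-=[1.3588, -2.4757]  P^-=[0.2881 0.0633; 0.0633 0.2943]  H_jac=[0.2105 0.0000; 0.0000 0.6178]  S=[0.2828 0.0032; 0.0032 0.2923]  K=[0.2129 0.1314; 0.0400 0.6215]  nu=[-2.1476, -0.8636]  x^+=[0.7880, -3.0983]  P^+=[0.2700 0.0365; 0.0365 0.1808]

H_jac[0,0] = 0.2105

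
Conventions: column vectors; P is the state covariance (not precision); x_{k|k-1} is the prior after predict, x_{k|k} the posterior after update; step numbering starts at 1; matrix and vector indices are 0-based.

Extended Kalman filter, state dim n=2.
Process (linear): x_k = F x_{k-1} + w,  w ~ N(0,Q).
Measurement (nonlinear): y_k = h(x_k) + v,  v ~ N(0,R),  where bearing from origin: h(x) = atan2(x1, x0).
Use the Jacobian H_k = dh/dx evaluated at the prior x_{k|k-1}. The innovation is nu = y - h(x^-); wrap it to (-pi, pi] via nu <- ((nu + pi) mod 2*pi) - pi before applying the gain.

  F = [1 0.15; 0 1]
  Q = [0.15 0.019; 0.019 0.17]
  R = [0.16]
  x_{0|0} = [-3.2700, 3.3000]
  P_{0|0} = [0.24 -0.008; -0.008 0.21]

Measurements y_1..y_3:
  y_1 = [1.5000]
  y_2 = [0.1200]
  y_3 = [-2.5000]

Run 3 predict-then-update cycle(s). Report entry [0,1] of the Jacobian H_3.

step 1: x^-=[-2.7750, 3.3000]  P^-=[0.3923 0.0425; 0.0425 0.3800]  H_jac=[-0.1775 -0.1493]  S=[0.1831]  K=[-0.4150; -0.3510]  nu=[-0.7700]  x^+=[-2.4554, 3.5703]  P^+=[0.3608 0.0158; 0.0158 0.3574]
step 2: x^-=[-1.9199, 3.5703]  P^-=[0.5236 0.0884; 0.0884 0.5274]  H_jac=[-0.2173 -0.1168]  S=[0.1964]  K=[-0.6318; -0.4116]  nu=[-1.9442]  x^+=[-0.6916, 4.3705]  P^+=[0.4452 0.0374; 0.0374 0.4942]
step 3: x^-=[-0.0360, 4.3705]  P^-=[0.6175 0.1305; 0.1305 0.6642]  H_jac=[-0.2288 -0.0019]  S=[0.1924]  K=[-0.7354; -0.1616]  nu=[2.2042]  x^+=[-1.6570, 4.0142]  P^+=[0.5134 0.1076; 0.1076 0.6591]

H_jac[0,1] = -0.0019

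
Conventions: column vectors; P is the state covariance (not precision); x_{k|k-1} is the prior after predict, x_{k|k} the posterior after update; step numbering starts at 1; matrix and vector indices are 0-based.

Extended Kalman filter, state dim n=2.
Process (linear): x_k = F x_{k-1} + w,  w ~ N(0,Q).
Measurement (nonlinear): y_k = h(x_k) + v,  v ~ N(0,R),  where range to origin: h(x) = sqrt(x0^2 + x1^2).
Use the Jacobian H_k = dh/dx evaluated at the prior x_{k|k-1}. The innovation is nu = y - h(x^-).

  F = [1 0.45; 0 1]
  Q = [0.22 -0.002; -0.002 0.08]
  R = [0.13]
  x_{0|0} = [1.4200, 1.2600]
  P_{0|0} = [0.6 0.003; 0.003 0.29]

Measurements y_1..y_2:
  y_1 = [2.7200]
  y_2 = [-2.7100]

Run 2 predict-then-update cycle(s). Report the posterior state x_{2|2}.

x_post = [-1.0842, -0.3937]

step 1: x^-=[1.9870, 1.2600]  P^-=[0.8814 0.1315; 0.1315 0.3700]  H_jac=[0.8445 0.5355]  S=[0.9837]  K=[0.8283; 0.3143]  nu=[0.3672]  x^+=[2.2911, 1.3754]  P^+=[0.2065 -0.1246; -0.1246 0.2728]
step 2: x^-=[2.9101, 1.3754]  P^-=[0.3696 -0.0038; -0.0038 0.3528]  H_jac=[0.9041 0.4273]  S=[0.4936]  K=[0.6737; 0.2984]  nu=[-5.9287]  x^+=[-1.0842, -0.3937]  P^+=[0.1456 -0.1031; -0.1031 0.3089]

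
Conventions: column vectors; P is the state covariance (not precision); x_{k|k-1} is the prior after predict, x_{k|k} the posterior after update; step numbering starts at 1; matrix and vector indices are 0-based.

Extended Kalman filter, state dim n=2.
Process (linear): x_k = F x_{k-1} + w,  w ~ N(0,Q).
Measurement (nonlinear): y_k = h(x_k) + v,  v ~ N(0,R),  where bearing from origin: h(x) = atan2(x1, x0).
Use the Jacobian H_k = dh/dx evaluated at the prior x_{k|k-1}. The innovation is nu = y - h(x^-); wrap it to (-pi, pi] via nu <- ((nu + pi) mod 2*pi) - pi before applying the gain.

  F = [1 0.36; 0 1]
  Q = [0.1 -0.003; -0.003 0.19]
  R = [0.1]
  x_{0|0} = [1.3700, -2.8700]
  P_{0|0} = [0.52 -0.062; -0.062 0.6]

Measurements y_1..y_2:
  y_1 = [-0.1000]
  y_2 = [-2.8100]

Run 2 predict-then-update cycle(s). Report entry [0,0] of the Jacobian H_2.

H_jac[0,0] = 0.3414

step 1: x^-=[0.3368, -2.8700]  P^-=[0.6531 0.1510; 0.1510 0.7900]  H_jac=[0.3437 0.0403]  S=[0.1826]  K=[1.2625; 0.4587]  nu=[1.3540]  x^+=[2.0462, -2.2490]  P^+=[0.3620 0.0452; 0.0452 0.7516]
step 2: x^-=[1.2366, -2.2490]  P^-=[0.5920 0.3128; 0.3128 0.9416]  H_jac=[0.3414 0.1877]  S=[0.2423]  K=[1.0766; 1.1703]  nu=[-1.7419]  x^+=[-0.6387, -4.2876]  P^+=[0.3112 0.0075; 0.0075 0.6097]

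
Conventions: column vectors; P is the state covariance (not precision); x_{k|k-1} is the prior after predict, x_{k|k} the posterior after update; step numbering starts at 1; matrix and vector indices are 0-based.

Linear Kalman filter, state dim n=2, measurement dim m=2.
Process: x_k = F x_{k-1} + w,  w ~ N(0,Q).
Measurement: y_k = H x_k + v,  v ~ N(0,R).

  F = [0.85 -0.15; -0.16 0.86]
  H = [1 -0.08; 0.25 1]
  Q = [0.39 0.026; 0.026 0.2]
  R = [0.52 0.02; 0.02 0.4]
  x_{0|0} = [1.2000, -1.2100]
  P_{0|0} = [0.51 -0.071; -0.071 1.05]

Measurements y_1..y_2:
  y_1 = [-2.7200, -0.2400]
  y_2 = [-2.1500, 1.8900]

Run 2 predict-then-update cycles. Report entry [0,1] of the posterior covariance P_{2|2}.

P_post[0,1] = -0.0426

step 1: x^-=[1.2015, -1.2326]  P^-=[0.8002 -0.2324; -0.2324 1.0092]  S=[1.3639 -0.0884; -0.0884 1.3430]  K=[0.6014 0.0155; -0.1845 0.6960]  nu=[-4.0201, 0.6922]  x^+=[-1.2053, -0.0092]  P^+=[0.3083 -0.0588; -0.0588 0.2894]
step 2: x^-=[-1.0231, 0.1849]  P^-=[0.6343 -0.0977; -0.0977 0.4382]  S=[1.1727 0.0478; 0.0478 0.8289]  K=[0.5458 0.0420; -0.1338 0.5068]  nu=[-1.1121, 1.9609]  x^+=[-1.5478, 1.3276]  P^+=[0.2813 -0.0426; -0.0426 0.2107]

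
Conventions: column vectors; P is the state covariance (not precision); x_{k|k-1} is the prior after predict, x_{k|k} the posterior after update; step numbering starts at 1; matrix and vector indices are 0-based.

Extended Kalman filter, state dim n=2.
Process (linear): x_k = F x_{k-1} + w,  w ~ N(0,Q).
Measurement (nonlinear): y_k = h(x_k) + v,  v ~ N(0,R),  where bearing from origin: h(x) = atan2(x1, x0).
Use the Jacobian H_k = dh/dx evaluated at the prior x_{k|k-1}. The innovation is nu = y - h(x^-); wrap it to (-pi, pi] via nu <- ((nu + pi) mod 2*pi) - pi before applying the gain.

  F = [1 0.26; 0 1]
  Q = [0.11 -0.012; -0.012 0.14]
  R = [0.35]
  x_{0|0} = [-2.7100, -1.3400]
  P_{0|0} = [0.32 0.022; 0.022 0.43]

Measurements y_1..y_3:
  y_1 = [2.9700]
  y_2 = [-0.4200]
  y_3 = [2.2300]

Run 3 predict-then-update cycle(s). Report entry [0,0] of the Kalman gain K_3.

K[0,0] = 0.0572

step 1: x^-=[-3.0584, -1.3400]  P^-=[0.4705 0.1218; 0.1218 0.5700]  H_jac=[0.1202 -0.2743]  S=[0.3917]  K=[0.0591; -0.3618]  nu=[-0.5845]  x^+=[-3.0929, -1.1285]  P^+=[0.4691 0.1302; 0.1302 0.5187]
step 2: x^-=[-3.3863, -1.1285]  P^-=[0.6819 0.2530; 0.2530 0.6587]  H_jac=[0.0886 -0.2658]  S=[0.3900]  K=[-0.0176; -0.3915]  nu=[2.3999]  x^+=[-3.4285, -2.0680]  P^+=[0.6818 0.2504; 0.2504 0.5990]
step 3: x^-=[-3.9662, -2.0680]  P^-=[0.9624 0.3941; 0.3941 0.7390]  H_jac=[0.1034 -0.1982]  S=[0.3732]  K=[0.0572; -0.2834]  nu=[-1.3922]  x^+=[-4.0459, -1.6735]  P^+=[0.9612 0.4001; 0.4001 0.7090]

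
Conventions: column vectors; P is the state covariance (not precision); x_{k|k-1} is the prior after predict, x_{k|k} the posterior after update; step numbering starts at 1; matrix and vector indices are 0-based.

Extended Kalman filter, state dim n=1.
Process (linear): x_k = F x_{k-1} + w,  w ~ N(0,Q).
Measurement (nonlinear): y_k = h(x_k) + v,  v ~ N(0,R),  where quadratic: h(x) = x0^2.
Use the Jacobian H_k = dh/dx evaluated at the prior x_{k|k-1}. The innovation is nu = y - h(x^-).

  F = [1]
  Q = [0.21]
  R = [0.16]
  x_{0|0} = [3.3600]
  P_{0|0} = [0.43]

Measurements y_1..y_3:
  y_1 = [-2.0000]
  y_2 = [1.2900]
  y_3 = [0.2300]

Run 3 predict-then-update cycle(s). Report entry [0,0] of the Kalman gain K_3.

K[0,0] = 0.3764

step 1: x^-=[3.3600]  P^-=[0.6400]  H_jac=[6.7200]  S=[29.0614]  K=[0.1480]  nu=[-13.2896]  x^+=[1.3933]  P^+=[0.0035]
step 2: x^-=[1.3933]  P^-=[0.2135]  H_jac=[2.7865]  S=[1.8180]  K=[0.3273]  nu=[-0.6512]  x^+=[1.1801]  P^+=[0.0188]
step 3: x^-=[1.1801]  P^-=[0.2288]  H_jac=[2.3603]  S=[1.4346]  K=[0.3764]  nu=[-1.1627]  x^+=[0.7425]  P^+=[0.0255]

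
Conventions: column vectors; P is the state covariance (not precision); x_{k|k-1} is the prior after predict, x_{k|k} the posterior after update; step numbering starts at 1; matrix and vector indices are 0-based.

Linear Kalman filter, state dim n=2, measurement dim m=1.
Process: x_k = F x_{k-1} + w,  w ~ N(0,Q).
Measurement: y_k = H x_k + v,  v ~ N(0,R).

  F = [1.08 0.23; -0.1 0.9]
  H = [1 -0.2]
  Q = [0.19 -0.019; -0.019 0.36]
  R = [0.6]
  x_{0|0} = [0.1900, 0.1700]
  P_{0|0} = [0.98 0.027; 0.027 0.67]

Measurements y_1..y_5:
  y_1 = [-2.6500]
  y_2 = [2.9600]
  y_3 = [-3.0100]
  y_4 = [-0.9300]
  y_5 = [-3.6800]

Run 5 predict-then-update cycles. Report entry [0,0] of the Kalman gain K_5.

K[0,0] = 0.5951

step 1: x^-=[0.2443, 0.1340]  P^-=[1.3819 0.0395; 0.0395 0.9076]  S=[2.0024]  K=[0.6862; -0.0709]  nu=[-2.8675]  x^+=[-1.7233, 0.3374]  P^+=[0.4391 0.1369; 0.1369 0.8976]
step 2: x^-=[-1.7836, 0.4760]  P^-=[0.8177 0.2493; 0.2493 1.0668]  S=[1.3606]  K=[0.5643; 0.0264]  nu=[4.8388]  x^+=[0.9470, 0.6040]  P^+=[0.3844 0.2290; 0.2290 1.0658]
step 3: x^-=[1.1617, 0.4489]  P^-=[0.8085 0.3775; 0.3775 1.1859]  S=[1.3050]  K=[0.5617; 0.1075]  nu=[-4.0819]  x^+=[-1.1312, 0.0101]  P^+=[0.3968 0.2987; 0.2987 1.1708]
step 4: x^-=[-1.2194, 0.1222]  P^-=[0.8631 0.4639; 0.4639 1.2586]  S=[1.3279]  K=[0.5801; 0.1598]  nu=[0.3138]  x^+=[-1.0373, 0.1724]  P^+=[0.4162 0.3408; 0.3408 1.2247]
step 5: x^-=[-1.0807, 0.2589]  P^-=[0.9096 0.5130; 0.5130 1.2948]  S=[1.3562]  K=[0.5951; 0.1873]  nu=[-2.5476]  x^+=[-2.5966, -0.2183]  P^+=[0.4294 0.3618; 0.3618 1.2472]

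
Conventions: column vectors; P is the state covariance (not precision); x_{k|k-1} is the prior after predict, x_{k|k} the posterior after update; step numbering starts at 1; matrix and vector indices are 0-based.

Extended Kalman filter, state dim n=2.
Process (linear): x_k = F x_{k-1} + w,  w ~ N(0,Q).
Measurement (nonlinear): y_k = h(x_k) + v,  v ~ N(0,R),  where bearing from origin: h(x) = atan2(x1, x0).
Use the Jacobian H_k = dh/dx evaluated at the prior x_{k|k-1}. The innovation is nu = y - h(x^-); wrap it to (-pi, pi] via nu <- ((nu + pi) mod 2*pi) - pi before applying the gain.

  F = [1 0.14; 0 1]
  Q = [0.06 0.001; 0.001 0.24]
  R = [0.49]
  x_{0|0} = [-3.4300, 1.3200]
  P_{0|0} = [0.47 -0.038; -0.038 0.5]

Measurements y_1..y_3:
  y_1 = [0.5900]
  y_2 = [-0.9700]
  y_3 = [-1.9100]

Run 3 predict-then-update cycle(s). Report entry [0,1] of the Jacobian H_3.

H_jac[0,1] = -0.2854

step 1: x^-=[-3.2452, 1.3200]  P^-=[0.5292 0.0330; 0.0330 0.7400]  H_jac=[-0.1075 -0.2644]  S=[0.5497]  K=[-0.1194; -0.3624]  nu=[-2.1653]  x^+=[-2.9867, 2.1046]  P^+=[0.5213 0.0092; 0.0092 0.6678]
step 2: x^-=[-2.6920, 2.1046]  P^-=[0.5970 0.1037; 0.1037 0.9078]  H_jac=[-0.1802 -0.2306]  S=[0.5663]  K=[-0.2322; -0.4026]  nu=[2.8351]  x^+=[-3.3505, 0.9632]  P^+=[0.5664 0.0508; 0.0508 0.8160]
step 3: x^-=[-3.2156, 0.9632]  P^-=[0.6567 0.1660; 0.1660 1.0560]  H_jac=[-0.0855 -0.2854]  S=[0.5889]  K=[-0.1758; -0.5358]  nu=[1.5226]  x^+=[-3.4833, 0.1473]  P^+=[0.6385 0.1105; 0.1105 0.8869]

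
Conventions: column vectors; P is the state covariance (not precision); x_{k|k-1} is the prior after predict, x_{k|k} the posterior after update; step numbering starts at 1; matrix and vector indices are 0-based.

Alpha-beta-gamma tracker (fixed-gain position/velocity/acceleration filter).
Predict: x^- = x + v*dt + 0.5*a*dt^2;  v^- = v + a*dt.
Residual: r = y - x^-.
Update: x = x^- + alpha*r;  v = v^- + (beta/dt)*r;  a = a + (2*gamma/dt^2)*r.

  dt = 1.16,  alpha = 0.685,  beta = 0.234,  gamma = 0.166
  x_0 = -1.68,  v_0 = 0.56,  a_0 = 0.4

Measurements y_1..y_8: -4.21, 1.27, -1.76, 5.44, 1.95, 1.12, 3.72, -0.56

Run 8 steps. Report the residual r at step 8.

resid = -3.5582

step 1: x_pred=-0.7613  r=-3.4487  x^+=-3.1237  v^+=0.3283  a^+=-0.4509
step 2: x_pred=-3.0462  r=4.3162  x^+=-0.0896  v^+=0.6759  a^+=0.6140
step 3: x_pred=1.1076  r=-2.8676  x^+=-0.8567  v^+=0.8097  a^+=-0.0935
step 4: x_pred=0.0197  r=5.4203  x^+=3.7326  v^+=1.7947  a^+=1.2439
step 5: x_pred=6.6513  r=-4.7013  x^+=3.4309  v^+=2.2892  a^+=0.0839
step 6: x_pred=6.1428  r=-5.0228  x^+=2.7022  v^+=1.3733  a^+=-1.1554
step 7: x_pred=3.5179  r=0.2021  x^+=3.6563  v^+=0.0738  a^+=-1.1055
step 8: x_pred=2.9982  r=-3.5582  x^+=0.5608  v^+=-1.9263  a^+=-1.9834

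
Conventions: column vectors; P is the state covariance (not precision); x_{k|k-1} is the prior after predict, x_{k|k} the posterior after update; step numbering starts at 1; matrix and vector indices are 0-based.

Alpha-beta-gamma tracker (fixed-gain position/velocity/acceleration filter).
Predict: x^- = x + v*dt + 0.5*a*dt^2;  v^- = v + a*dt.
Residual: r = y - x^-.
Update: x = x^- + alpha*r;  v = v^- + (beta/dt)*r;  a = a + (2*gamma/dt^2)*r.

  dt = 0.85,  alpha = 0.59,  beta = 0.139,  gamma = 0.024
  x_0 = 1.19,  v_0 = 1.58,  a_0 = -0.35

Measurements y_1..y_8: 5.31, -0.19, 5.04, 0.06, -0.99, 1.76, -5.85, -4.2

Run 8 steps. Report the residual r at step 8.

step 1: x_pred=2.4066  r=2.9034  x^+=4.1196  v^+=1.7573  a^+=-0.1571
step 2: x_pred=5.5565  r=-5.7465  x^+=2.1661  v^+=0.6840  a^+=-0.5389
step 3: x_pred=2.5528  r=2.4872  x^+=4.0203  v^+=0.6327  a^+=-0.3736
step 4: x_pred=4.4231  r=-4.3631  x^+=1.8489  v^+=-0.3984  a^+=-0.6635
step 5: x_pred=1.2705  r=-2.2605  x^+=-0.0632  v^+=-1.3320  a^+=-0.8137
step 6: x_pred=-1.4894  r=3.2494  x^+=0.4278  v^+=-1.4923  a^+=-0.5978
step 7: x_pred=-1.0567  r=-4.7933  x^+=-3.8847  v^+=-2.7843  a^+=-0.9163
step 8: x_pred=-6.5824  r=2.3824  x^+=-5.1768  v^+=-3.1735  a^+=-0.7580

resid = 2.3824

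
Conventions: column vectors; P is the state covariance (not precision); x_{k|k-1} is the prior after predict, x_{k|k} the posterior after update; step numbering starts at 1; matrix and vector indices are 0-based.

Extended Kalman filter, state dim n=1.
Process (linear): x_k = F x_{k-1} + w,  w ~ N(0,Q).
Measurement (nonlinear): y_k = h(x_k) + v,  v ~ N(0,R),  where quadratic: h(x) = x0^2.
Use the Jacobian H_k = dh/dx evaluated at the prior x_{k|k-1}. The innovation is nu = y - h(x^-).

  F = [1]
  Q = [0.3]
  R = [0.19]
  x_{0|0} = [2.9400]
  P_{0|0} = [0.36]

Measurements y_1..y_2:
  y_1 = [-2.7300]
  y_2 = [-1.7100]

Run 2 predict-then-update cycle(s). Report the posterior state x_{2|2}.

x_post = [-0.1513]

step 1: x^-=[2.9400]  P^-=[0.6600]  H_jac=[5.8800]  S=[23.0091]  K=[0.1687]  nu=[-11.3736]  x^+=[1.0217]  P^+=[0.0055]
step 2: x^-=[1.0217]  P^-=[0.3055]  H_jac=[2.0434]  S=[1.4654]  K=[0.4259]  nu=[-2.7538]  x^+=[-0.1513]  P^+=[0.0396]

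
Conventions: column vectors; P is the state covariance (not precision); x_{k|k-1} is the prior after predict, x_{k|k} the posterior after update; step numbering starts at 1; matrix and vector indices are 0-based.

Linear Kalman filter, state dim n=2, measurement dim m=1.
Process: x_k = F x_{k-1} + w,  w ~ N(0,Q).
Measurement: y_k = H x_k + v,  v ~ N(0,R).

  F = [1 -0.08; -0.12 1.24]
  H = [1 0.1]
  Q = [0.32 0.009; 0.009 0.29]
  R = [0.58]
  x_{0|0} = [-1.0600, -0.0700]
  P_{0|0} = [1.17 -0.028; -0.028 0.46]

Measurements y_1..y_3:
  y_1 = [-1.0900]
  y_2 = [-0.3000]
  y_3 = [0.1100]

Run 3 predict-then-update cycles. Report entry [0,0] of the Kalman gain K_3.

step 1: x^-=[-1.0544, 0.0404]  P^-=[1.4974 -0.2120; -0.2120 1.0225]  S=[2.0452]  K=[0.7218; -0.0537]  nu=[-0.0396]  x^+=[-1.0830, 0.0425]  P^+=[0.4319 -0.1328; -0.1328 1.0166]
step 2: x^-=[-1.0864, 0.1827]  P^-=[0.7797 -0.3096; -0.3096 1.8988]  S=[1.3167]  K=[0.5686; -0.0909]  nu=[0.7681]  x^+=[-0.6496, 0.1129]  P^+=[0.3539 -0.2415; -0.2415 1.8880]
step 3: x^-=[-0.6587, 0.2179]  P^-=[0.7247 -0.5226; -0.5226 3.2699]  S=[1.2329]  K=[0.5454; -0.1586]  nu=[0.7469]  x^+=[-0.2513, 0.0994]  P^+=[0.3579 -0.4159; -0.4159 3.2389]

K[0,0] = 0.5454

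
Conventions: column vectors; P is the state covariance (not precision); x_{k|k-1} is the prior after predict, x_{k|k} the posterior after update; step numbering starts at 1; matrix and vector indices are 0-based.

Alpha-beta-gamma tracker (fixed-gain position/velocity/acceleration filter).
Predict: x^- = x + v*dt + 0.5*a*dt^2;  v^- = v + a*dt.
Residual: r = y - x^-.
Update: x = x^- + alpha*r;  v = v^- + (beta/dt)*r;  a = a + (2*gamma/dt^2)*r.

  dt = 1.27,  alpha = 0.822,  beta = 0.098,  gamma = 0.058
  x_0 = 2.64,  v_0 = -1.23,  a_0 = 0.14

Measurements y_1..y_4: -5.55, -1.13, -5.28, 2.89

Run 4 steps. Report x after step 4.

x_post = 1.1036

step 1: x_pred=1.1908  r=-6.7408  x^+=-4.3501  v^+=-1.5724  a^+=-0.3448
step 2: x_pred=-6.6251  r=5.4951  x^+=-2.1081  v^+=-1.5862  a^+=0.0504
step 3: x_pred=-4.0820  r=-1.1980  x^+=-5.0668  v^+=-1.6146  a^+=-0.0358
step 4: x_pred=-7.1462  r=10.0362  x^+=1.1036  v^+=-0.8856  a^+=0.6861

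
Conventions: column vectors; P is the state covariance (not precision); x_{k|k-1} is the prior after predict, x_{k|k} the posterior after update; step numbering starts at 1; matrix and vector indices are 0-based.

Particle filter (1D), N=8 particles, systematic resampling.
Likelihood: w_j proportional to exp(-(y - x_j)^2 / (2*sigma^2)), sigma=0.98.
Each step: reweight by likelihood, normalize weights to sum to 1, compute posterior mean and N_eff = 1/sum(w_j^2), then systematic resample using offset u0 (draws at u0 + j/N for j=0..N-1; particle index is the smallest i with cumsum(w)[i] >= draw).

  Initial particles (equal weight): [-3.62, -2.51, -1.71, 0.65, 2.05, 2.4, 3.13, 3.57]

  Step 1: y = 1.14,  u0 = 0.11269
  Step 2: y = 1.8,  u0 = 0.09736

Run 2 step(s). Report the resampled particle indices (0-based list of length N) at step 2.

resampled_idx = [1, 2, 3, 4, 4, 5, 6, 7]

step 1: w=[0.0000, 0.0005, 0.0067, 0.4088, 0.3010, 0.2027, 0.0589, 0.0214]  mean=1.6174  Neff=3.3031  idx=[3, 3, 3, 4, 4, 5, 5, 7]
step 2: w=[0.0948, 0.0948, 0.0948, 0.1827, 0.1827, 0.1565, 0.1565, 0.0370]  mean=1.8174  Neff=6.9377  idx=[1, 2, 3, 4, 4, 5, 6, 7]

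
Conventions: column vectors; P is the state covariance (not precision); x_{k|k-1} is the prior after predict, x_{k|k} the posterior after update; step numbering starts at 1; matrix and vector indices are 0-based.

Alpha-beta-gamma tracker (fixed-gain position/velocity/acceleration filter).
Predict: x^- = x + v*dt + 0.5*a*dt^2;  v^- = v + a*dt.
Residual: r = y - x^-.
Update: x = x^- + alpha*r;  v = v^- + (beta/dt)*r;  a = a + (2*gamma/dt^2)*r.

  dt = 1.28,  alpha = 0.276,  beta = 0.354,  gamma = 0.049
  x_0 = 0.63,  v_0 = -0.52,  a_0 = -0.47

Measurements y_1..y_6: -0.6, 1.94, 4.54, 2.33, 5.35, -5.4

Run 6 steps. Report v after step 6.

v_post = -0.7402

step 1: x_pred=-0.4206  r=-0.1794  x^+=-0.4701  v^+=-1.1712  a^+=-0.4807
step 2: x_pred=-2.3631  r=4.3031  x^+=-1.1754  v^+=-0.5965  a^+=-0.2233
step 3: x_pred=-2.1219  r=6.6619  x^+=-0.2832  v^+=0.9601  a^+=0.1751
step 4: x_pred=1.0892  r=1.2408  x^+=1.4316  v^+=1.5274  a^+=0.2494
step 5: x_pred=3.5910  r=1.7590  x^+=4.0765  v^+=2.3331  a^+=0.3546
step 6: x_pred=7.3533  r=-12.7533  x^+=3.8334  v^+=-0.7402  a^+=-0.4083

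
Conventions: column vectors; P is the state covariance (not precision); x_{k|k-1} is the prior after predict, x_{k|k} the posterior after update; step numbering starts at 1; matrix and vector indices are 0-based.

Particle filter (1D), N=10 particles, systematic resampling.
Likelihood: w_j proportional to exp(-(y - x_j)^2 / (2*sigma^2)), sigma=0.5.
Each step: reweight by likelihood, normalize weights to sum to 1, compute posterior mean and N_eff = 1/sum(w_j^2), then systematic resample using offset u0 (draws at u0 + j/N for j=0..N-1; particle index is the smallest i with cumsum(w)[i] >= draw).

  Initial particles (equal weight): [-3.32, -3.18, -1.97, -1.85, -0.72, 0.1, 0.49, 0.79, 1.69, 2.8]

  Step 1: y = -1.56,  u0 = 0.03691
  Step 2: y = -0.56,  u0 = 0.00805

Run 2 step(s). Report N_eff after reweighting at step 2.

N_eff = 1.5932

step 1: w=[0.0011, 0.0029, 0.3936, 0.4656, 0.1343, 0.0022, 0.0001, 0.0000, 0.0000, 0.0000]  mean=-1.7463  Neff=2.5652  idx=[2, 2, 2, 2, 3, 3, 3, 3, 3, 4]
step 2: w=[0.0156, 0.0156, 0.0156, 0.0156, 0.0298, 0.0298, 0.0298, 0.0298, 0.0298, 0.7888]  mean=-0.9661  Neff=1.5932  idx=[0, 5, 8, 9, 9, 9, 9, 9, 9, 9]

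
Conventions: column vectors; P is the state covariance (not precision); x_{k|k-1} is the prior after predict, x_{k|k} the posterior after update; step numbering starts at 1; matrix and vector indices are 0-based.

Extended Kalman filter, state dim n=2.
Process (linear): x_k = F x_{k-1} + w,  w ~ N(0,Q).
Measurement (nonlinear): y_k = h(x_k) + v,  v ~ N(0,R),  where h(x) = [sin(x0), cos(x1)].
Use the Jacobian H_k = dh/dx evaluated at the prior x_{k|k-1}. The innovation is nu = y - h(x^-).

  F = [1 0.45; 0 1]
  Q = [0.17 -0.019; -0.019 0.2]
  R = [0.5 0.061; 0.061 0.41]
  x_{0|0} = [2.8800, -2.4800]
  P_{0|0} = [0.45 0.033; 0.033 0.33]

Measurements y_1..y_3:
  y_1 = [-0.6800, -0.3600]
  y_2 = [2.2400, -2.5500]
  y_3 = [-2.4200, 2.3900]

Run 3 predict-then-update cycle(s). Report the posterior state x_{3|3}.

x_post = [-2.1917, -4.2643]

step 1: x^-=[1.7640, -2.4800]  P^-=[0.7165 0.1625; 0.1625 0.5300]  H_jac=[-0.1920 0.0000; 0.0000 0.6144]  S=[0.5264 0.0418; 0.0418 0.6101]  K=[-0.2759 0.1826; -0.1022 0.5408]  nu=[-1.6614, 0.4290]  x^+=[2.3006, -2.0781]  P^+=[0.6603 0.0944; 0.0944 0.3507]
step 2: x^-=[1.3655, -2.0781]  P^-=[0.9864 0.2333; 0.2333 0.5507]  H_jac=[0.2039 0.0000; 0.0000 0.8740]  S=[0.5410 0.1026; 0.1026 0.8307]  K=[0.3330 0.2043; -0.0225 0.5822]  nu=[1.2610, -2.0641]  x^+=[1.3636, -3.3083]  P^+=[0.8777 0.1191; 0.1191 0.2715]
step 3: x^-=[-0.1251, -3.3083]  P^-=[1.2099 0.2223; 0.2223 0.4715]  H_jac=[0.9922 0.0000; 0.0000 -0.1659]  S=[1.6911 0.0244; 0.0244 0.4230]  K=[0.7117 -0.1283; 0.1332 -0.1926]  nu=[-2.2953, 3.3761]  x^+=[-2.1917, -4.2643]  P^+=[0.3508 0.0553; 0.0553 0.4271]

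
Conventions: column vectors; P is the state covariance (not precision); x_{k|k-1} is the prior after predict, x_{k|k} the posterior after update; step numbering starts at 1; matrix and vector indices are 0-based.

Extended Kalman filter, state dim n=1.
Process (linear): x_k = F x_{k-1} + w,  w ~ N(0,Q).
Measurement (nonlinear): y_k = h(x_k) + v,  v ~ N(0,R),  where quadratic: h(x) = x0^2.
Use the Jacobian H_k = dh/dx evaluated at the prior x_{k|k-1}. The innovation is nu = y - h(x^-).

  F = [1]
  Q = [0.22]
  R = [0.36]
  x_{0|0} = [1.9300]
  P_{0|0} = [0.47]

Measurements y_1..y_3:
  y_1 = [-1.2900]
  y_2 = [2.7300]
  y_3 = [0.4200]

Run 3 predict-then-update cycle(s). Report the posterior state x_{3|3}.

step 1: x^-=[1.9300]  P^-=[0.6900]  H_jac=[3.8600]  S=[10.6407]  K=[0.2503]  nu=[-5.0149]  x^+=[0.6748]  P^+=[0.0233]
step 2: x^-=[0.6748]  P^-=[0.2433]  H_jac=[1.3495]  S=[0.8032]  K=[0.4089]  nu=[2.2747]  x^+=[1.6048]  P^+=[0.1091]
step 3: x^-=[1.6048]  P^-=[0.3291]  H_jac=[3.2096]  S=[3.7500]  K=[0.2817]  nu=[-2.1555]  x^+=[0.9977]  P^+=[0.0316]

x_post = [0.9977]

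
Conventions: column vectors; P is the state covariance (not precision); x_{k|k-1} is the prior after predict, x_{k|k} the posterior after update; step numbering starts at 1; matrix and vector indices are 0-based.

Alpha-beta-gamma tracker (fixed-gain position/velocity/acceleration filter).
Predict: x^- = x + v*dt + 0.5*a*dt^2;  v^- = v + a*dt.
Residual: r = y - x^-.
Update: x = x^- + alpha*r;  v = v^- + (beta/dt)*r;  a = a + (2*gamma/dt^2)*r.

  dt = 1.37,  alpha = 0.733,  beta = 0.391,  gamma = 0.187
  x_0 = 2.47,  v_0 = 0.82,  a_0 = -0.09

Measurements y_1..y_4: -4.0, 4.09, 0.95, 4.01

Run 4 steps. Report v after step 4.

step 1: x_pred=3.5089  r=-7.5089  x^+=-1.9951  v^+=-1.4464  a^+=-1.5863
step 2: x_pred=-5.4653  r=9.5553  x^+=1.5387  v^+=-0.8925  a^+=0.3178
step 3: x_pred=0.6143  r=0.3357  x^+=0.8604  v^+=-0.3613  a^+=0.3847
step 4: x_pred=0.7263  r=3.2837  x^+=3.1333  v^+=1.1028  a^+=1.0390

v_post = 1.1028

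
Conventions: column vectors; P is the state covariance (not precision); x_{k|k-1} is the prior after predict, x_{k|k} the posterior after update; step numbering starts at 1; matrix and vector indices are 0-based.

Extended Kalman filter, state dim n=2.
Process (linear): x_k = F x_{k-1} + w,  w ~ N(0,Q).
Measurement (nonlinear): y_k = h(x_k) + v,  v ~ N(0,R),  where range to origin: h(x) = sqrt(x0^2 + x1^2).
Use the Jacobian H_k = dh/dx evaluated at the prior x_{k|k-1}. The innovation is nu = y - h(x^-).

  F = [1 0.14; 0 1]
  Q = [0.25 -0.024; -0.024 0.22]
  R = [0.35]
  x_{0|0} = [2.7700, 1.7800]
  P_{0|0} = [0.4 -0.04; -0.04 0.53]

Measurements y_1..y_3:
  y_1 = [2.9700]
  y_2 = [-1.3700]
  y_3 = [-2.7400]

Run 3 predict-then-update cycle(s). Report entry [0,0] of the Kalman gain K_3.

step 1: x^-=[3.0192, 1.7800]  P^-=[0.6492 0.0102; 0.0102 0.7500]  H_jac=[0.8614 0.5079]  S=[1.0341]  K=[0.5458; 0.3768]  nu=[-0.5348]  x^+=[2.7273, 1.5785]  P^+=[0.3411 -0.2025; -0.2025 0.6032]
step 2: x^-=[2.9483, 1.5785]  P^-=[0.5463 -0.1420; -0.1420 0.8232]  H_jac=[0.8816 0.4720]  S=[0.8397]  K=[0.4937; 0.3135]  nu=[-4.7142]  x^+=[0.6211, 0.1003]  P^+=[0.3416 -0.2720; -0.2720 0.7406]
step 3: x^-=[0.6351, 0.1003]  P^-=[0.5300 -0.1923; -0.1923 0.9606]  H_jac=[0.9878 0.1560]  S=[0.8312]  K=[0.5937; -0.0482]  nu=[-3.3830]  x^+=[-1.3734, 0.2635]  P^+=[0.2370 -0.1685; -0.1685 0.9587]

K[0,0] = 0.5937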